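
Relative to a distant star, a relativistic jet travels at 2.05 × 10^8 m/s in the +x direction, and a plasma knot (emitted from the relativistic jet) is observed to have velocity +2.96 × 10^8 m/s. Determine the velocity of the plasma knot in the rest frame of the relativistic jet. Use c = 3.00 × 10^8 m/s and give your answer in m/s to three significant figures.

+2.79 × 10^8 m/s

v = 0.683c, u = 0.987c.
Invert the composition law: u' = (u − v)/(1 − uv/c²).
u' = (0.987 − 0.683) / (1 − (0.987)(0.683)) = 0.3033/0.3258 = 0.9311.
u' = 0.9311 × 3.00 × 10^8 m/s.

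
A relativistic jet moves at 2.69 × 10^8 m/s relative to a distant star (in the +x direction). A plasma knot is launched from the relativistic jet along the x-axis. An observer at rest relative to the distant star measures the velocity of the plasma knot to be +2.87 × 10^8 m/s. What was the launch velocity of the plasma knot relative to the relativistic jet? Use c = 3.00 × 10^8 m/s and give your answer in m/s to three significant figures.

+1.27 × 10^8 m/s

v = 0.897c, u = 0.957c.
Invert the composition law: u' = (u − v)/(1 − uv/c²).
u' = (0.957 − 0.897) / (1 − (0.957)(0.897)) = 0.0600/0.1422 = 0.4220.
u' = 0.4220 × 3.00 × 10^8 m/s.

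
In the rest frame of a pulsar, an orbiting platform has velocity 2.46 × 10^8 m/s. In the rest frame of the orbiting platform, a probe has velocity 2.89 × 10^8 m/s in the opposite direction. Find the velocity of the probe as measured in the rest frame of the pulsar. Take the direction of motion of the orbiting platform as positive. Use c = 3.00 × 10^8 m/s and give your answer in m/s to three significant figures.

-2.05 × 10^8 m/s

In units of c (dividing by 3.00 × 10^8 m/s): v = 0.820, u' = -0.963.
u = (u' + v)/(1 + u'v/c²):
u = (-0.963 + 0.820) / (1 + (-0.963)·0.820) = -0.1433/0.2101 = -0.6823
Converting back: u = -0.6823 × 3.00 × 10^8 m/s.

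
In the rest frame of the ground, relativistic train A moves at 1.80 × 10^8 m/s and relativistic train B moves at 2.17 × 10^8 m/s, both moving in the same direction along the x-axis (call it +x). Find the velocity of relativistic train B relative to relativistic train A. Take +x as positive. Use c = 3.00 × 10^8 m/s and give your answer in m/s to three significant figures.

+6.54 × 10^7 m/s

β_A = 0.600, β_B = 0.723 (dividing each by c = 3.00 × 10^8 m/s).
Transform to A's frame with the inverse velocity-addition law: u' = (u − v)/(1 − uv/c²), taking u = β_B and v = β_A.
u' = (0.723 − 0.600) / (1 − (0.600)(0.723)) = 0.1233/0.5660 = 0.2179.
u' = 0.2179 × 3.00 × 10^8 m/s.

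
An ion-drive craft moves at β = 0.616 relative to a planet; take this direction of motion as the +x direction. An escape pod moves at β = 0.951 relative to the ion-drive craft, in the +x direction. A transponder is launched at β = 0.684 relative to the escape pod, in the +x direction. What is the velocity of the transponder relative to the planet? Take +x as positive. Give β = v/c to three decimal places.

Apply u = (u' + v)/(1 + u'v/c²) successively, working outward toward the planet.
Start: velocity of the ion-drive craft relative to the planet = 0.6160c.
Compose with the escape pod (u' = 0.951 in the ion-drive craft frame): u_1 = (0.951 + 0.616) / (1 + 0.951·0.616) = 1.5670/1.5858 = 0.9881.
Compose with the transponder (u' = 0.684 in the escape pod frame): u_2 = (0.684 + 0.988) / (1 + 0.684·0.988) = 1.6721/1.6759 = 0.9978.

β = 0.998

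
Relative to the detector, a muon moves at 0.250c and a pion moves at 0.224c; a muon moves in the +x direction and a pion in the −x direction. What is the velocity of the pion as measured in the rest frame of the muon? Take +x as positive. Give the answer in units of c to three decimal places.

-0.449c

β_A = 0.250, β_B = -0.224.
Transform to A's frame with the inverse velocity-addition law: u' = (u − v)/(1 − uv/c²), taking u = β_B and v = β_A.
u' = (-0.224 − 0.250) / (1 − (0.250)(-0.224)) = -0.4740/1.0560 = -0.4489.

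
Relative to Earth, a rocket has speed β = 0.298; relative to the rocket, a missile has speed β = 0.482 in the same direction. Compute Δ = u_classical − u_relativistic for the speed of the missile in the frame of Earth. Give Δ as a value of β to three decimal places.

Galilean: u_cl = 0.482 + 0.298 = 0.7800.
Relativistic: u_rel = (0.482 + 0.298) / (1 + 0.482·0.298) = 0.7800/1.1436 = 0.6820.
Δ = 0.7800 − 0.6820 = 0.0980.

Δ = 0.098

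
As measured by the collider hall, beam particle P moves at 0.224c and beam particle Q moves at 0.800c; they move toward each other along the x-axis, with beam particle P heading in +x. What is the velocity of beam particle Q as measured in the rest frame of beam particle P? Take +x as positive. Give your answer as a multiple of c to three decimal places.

-0.868c

β_A = 0.224, β_B = -0.800.
Transform to A's frame with the inverse velocity-addition law: u' = (u − v)/(1 − uv/c²), taking u = β_B and v = β_A.
u' = (-0.800 − 0.224) / (1 − (0.224)(-0.800)) = -1.0240/1.1792 = -0.8684.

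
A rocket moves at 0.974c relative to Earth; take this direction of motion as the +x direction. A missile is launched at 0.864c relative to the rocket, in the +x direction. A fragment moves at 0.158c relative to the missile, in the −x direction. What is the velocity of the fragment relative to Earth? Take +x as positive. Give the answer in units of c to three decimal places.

Apply u = (u' + v)/(1 + u'v/c²) successively, working outward toward Earth.
Start: velocity of the rocket relative to Earth = 0.9740c.
Compose with the missile (u' = 0.864 in the rocket frame): u_1 = (0.864 + 0.974) / (1 + 0.864·0.974) = 1.8380/1.8415 = 0.9981.
Compose with the fragment (u' = -0.158 in the missile frame): u_2 = (-0.158 + 0.998) / (1 + (-0.158)·0.998) = 0.8401/0.8423 = 0.9974.

+0.997c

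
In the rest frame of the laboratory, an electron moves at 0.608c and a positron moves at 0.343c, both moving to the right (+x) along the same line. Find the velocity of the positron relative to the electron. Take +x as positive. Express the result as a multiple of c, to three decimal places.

-0.335c

β_A = 0.608, β_B = 0.343.
Transform to A's frame with the inverse velocity-addition law: u' = (u − v)/(1 − uv/c²), taking u = β_B and v = β_A.
u' = (0.343 − 0.608) / (1 − (0.608)(0.343)) = -0.2650/0.7915 = -0.3348.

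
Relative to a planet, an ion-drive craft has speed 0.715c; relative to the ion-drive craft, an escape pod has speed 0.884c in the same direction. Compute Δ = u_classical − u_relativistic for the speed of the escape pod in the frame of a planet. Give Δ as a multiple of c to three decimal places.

Galilean: u_cl = 0.884 + 0.715 = 1.5990.
Relativistic: u_rel = (0.884 + 0.715) / (1 + 0.884·0.715) = 1.5990/1.6321 = 0.9797.
Δ = 1.5990 − 0.9797 = 0.6193.
(The classical prediction exceeds c; the relativistic result does not.)

Δ = 0.619c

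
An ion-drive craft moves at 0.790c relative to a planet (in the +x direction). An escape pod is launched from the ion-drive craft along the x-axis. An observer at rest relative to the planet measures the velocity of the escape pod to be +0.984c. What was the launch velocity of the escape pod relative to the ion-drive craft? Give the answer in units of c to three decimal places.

+0.871c

Invert the composition law: u' = (u − v)/(1 − uv/c²).
u' = (0.984 − 0.790) / (1 − (0.984)(0.790)) = 0.1940/0.2226 = 0.8714.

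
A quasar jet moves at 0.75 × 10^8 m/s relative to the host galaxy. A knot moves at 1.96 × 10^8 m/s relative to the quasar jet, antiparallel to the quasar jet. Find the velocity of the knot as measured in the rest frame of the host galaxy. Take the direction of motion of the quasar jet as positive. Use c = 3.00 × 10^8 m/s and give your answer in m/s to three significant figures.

-1.45 × 10^8 m/s

In units of c (dividing by 3.00 × 10^8 m/s): v = 0.250, u' = -0.653.
u = (u' + v)/(1 + u'v/c²):
u = (-0.653 + 0.250) / (1 + (-0.653)·0.250) = -0.4033/0.8367 = -0.4821
Converting back: u = -0.4821 × 3.00 × 10^8 m/s.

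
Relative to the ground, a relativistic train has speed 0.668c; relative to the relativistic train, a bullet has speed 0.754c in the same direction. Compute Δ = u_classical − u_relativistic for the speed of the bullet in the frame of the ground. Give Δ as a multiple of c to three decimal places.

Δ = 0.476c

Galilean: u_cl = 0.754 + 0.668 = 1.4220.
Relativistic: u_rel = (0.754 + 0.668) / (1 + 0.754·0.668) = 1.4220/1.5037 = 0.9457.
Δ = 1.4220 − 0.9457 = 0.4763.
(The classical prediction exceeds c; the relativistic result does not.)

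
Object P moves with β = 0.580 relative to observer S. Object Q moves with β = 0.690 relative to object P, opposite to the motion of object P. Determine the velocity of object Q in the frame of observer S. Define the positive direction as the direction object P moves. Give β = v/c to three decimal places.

With v = 0.580 and u' = -0.690 (in units of c),
u = (u' + v)/(1 + u'v/c²):
u = (-0.690 + 0.580) / (1 + (-0.690)·0.580) = -0.1100/0.5998 = -0.1834
(Galilean addition would give -0.110c.)

β = -0.183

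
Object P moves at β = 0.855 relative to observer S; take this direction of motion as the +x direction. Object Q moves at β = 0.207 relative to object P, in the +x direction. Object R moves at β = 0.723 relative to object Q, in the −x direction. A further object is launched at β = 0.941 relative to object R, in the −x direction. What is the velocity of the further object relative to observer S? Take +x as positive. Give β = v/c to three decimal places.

β = -0.826

Apply u = (u' + v)/(1 + u'v/c²) successively, working outward toward observer S.
Start: velocity of object P relative to observer S = 0.8550c.
Compose with object Q (u' = 0.207 in object P frame): u_1 = (0.207 + 0.855) / (1 + 0.207·0.855) = 1.0620/1.1770 = 0.9023.
Compose with object R (u' = -0.723 in object Q frame): u_2 = (-0.723 + 0.902) / (1 + (-0.723)·0.902) = 0.1793/0.3476 = 0.5158.
Compose with the further object (u' = -0.941 in object R frame): u_3 = (-0.941 + 0.516) / (1 + (-0.941)·0.516) = -0.4252/0.5146 = -0.8262.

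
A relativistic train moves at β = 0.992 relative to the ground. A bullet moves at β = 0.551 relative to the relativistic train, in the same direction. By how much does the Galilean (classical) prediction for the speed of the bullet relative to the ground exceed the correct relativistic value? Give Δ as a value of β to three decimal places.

Δ = 0.545

Galilean: u_cl = 0.551 + 0.992 = 1.5430.
Relativistic: u_rel = (0.551 + 0.992) / (1 + 0.551·0.992) = 1.5430/1.5466 = 0.9977.
Δ = 1.5430 − 0.9977 = 0.5453.
(The classical prediction exceeds c; the relativistic result does not.)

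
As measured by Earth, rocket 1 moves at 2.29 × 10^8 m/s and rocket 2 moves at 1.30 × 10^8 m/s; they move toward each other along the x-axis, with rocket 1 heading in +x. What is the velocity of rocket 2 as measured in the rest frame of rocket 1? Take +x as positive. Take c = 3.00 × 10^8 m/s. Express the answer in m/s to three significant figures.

-2.70 × 10^8 m/s

β_A = 0.763, β_B = -0.433 (dividing each by c = 3.00 × 10^8 m/s).
Transform to A's frame with the inverse velocity-addition law: u' = (u − v)/(1 − uv/c²), taking u = β_B and v = β_A.
u' = (-0.433 − 0.763) / (1 − (0.763)(-0.433)) = -1.1967/1.3308 = -0.8992.
u' = -0.8992 × 3.00 × 10^8 m/s.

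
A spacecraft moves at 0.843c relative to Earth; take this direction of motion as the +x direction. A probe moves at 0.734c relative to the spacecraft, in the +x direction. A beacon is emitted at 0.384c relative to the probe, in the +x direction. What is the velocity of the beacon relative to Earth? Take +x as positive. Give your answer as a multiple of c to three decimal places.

Apply u = (u' + v)/(1 + u'v/c²) successively, working outward toward Earth.
Start: velocity of the spacecraft relative to Earth = 0.8430c.
Compose with the probe (u' = 0.734 in the spacecraft frame): u_1 = (0.734 + 0.843) / (1 + 0.734·0.843) = 1.5770/1.6188 = 0.9742.
Compose with the beacon (u' = 0.384 in the probe frame): u_2 = (0.384 + 0.974) / (1 + 0.384·0.974) = 1.3582/1.3741 = 0.9884.

0.988c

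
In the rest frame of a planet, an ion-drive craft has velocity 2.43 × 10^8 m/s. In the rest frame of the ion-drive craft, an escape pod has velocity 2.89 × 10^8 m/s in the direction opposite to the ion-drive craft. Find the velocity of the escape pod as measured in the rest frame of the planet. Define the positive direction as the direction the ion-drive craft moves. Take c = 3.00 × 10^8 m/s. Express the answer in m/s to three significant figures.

-2.09 × 10^8 m/s

In units of c (dividing by 3.00 × 10^8 m/s): v = 0.810, u' = -0.963.
u = (u' + v)/(1 + u'v/c²):
u = (-0.963 + 0.810) / (1 + (-0.963)·0.810) = -0.1533/0.2197 = -0.6979
(Galilean addition would give -0.153c.)
Converting back: u = -0.6979 × 3.00 × 10^8 m/s.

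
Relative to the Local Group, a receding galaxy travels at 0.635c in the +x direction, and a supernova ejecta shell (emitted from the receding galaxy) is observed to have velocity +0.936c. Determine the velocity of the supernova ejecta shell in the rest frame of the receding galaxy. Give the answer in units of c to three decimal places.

Invert the composition law: u' = (u − v)/(1 − uv/c²).
u' = (0.936 − 0.635) / (1 − (0.936)(0.635)) = 0.3010/0.4056 = 0.7420.

+0.742c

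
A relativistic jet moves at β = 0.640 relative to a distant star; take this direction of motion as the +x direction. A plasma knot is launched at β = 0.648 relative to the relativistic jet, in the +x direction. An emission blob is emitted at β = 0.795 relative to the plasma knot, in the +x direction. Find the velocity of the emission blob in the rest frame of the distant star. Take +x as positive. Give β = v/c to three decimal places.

Apply u = (u' + v)/(1 + u'v/c²) successively, working outward toward the distant star.
Start: velocity of the relativistic jet relative to the distant star = 0.6400c.
Compose with the plasma knot (u' = 0.648 in the relativistic jet frame): u_1 = (0.648 + 0.640) / (1 + 0.648·0.640) = 1.2880/1.4147 = 0.9104.
Compose with the emission blob (u' = 0.795 in the plasma knot frame): u_2 = (0.795 + 0.910) / (1 + 0.795·0.910) = 1.7054/1.7238 = 0.9893.

β = 0.989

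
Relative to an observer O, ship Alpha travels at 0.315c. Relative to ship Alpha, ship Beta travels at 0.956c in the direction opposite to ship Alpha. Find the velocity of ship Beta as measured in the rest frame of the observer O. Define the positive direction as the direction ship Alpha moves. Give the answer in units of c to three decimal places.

-0.917c

With v = 0.315 and u' = -0.956 (in units of c),
u = (u' + v)/(1 + u'v/c²):
u = (-0.956 + 0.315) / (1 + (-0.956)·0.315) = -0.6410/0.6989 = -0.9172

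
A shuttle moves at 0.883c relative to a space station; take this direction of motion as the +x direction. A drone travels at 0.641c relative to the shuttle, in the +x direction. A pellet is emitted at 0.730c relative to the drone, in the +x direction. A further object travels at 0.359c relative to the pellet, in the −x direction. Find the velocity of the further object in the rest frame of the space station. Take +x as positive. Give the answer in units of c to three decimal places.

Apply u = (u' + v)/(1 + u'v/c²) successively, working outward toward the space station.
Start: velocity of the shuttle relative to the space station = 0.8830c.
Compose with the drone (u' = 0.641 in the shuttle frame): u_1 = (0.641 + 0.883) / (1 + 0.641·0.883) = 1.5240/1.5660 = 0.9732.
Compose with the pellet (u' = 0.730 in the drone frame): u_2 = (0.730 + 0.973) / (1 + 0.730·0.973) = 1.7032/1.7104 = 0.9958.
Compose with the further object (u' = -0.359 in the pellet frame): u_3 = (-0.359 + 0.996) / (1 + (-0.359)·0.996) = 0.6368/0.6425 = 0.9910.

+0.991c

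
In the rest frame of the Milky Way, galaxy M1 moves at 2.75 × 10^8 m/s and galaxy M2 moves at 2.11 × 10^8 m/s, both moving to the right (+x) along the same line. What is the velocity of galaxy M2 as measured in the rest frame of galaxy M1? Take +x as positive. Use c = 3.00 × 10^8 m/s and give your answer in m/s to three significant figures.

β_A = 0.917, β_B = 0.703 (dividing each by c = 3.00 × 10^8 m/s).
Transform to A's frame with the inverse velocity-addition law: u' = (u − v)/(1 − uv/c²), taking u = β_B and v = β_A.
u' = (0.703 − 0.917) / (1 − (0.917)(0.703)) = -0.2133/0.3553 = -0.6005.
u' = -0.6005 × 3.00 × 10^8 m/s.

-1.80 × 10^8 m/s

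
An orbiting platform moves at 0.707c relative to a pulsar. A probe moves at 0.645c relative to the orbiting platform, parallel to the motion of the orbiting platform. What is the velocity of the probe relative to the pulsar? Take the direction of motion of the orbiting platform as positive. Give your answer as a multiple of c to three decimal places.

With v = 0.707 and u' = 0.645 (in units of c),
u = (u' + v)/(1 + u'v/c²):
u = (0.645 + 0.707) / (1 + 0.645·0.707) = 1.3520/1.4560 = 0.9286

0.929c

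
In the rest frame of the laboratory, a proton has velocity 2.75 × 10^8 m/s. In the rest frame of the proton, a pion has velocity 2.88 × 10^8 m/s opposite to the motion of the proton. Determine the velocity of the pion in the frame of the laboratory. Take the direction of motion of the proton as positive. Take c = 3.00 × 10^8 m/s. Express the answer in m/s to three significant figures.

-1.08 × 10^8 m/s

In units of c (dividing by 3.00 × 10^8 m/s): v = 0.917, u' = -0.960.
u = (u' + v)/(1 + u'v/c²):
u = (-0.960 + 0.917) / (1 + (-0.960)·0.917) = -0.0433/0.1200 = -0.3611
Converting back: u = -0.3611 × 3.00 × 10^8 m/s.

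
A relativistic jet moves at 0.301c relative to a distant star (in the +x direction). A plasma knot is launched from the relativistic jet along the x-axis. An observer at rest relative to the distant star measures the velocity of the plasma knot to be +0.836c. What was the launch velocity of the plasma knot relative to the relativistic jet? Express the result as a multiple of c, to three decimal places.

+0.715c

Invert the composition law: u' = (u − v)/(1 − uv/c²).
u' = (0.836 − 0.301) / (1 − (0.836)(0.301)) = 0.5350/0.7484 = 0.7149.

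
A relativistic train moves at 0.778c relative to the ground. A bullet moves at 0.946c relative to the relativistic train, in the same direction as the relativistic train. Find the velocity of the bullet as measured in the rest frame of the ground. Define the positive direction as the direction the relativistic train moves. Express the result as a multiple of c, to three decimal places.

0.993c

With v = 0.778 and u' = 0.946 (in units of c),
u = (u' + v)/(1 + u'v/c²):
u = (0.946 + 0.778) / (1 + 0.946·0.778) = 1.7240/1.7360 = 0.9931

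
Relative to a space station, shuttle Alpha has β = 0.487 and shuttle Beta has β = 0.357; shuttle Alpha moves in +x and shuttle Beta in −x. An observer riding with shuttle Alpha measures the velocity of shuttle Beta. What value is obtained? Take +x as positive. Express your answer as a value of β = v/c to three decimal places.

β_A = 0.487, β_B = -0.357.
Transform to A's frame with the inverse velocity-addition law: u' = (u − v)/(1 − uv/c²), taking u = β_B and v = β_A.
u' = (-0.357 − 0.487) / (1 − (0.487)(-0.357)) = -0.8440/1.1739 = -0.7190.

β = -0.719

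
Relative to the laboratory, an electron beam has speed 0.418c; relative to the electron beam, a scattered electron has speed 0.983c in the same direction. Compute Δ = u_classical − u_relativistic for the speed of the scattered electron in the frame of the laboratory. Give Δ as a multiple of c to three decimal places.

Galilean: u_cl = 0.983 + 0.418 = 1.4010.
Relativistic: u_rel = (0.983 + 0.418) / (1 + 0.983·0.418) = 1.4010/1.4109 = 0.9930.
Δ = 1.4010 − 0.9930 = 0.4080.
(The classical prediction exceeds c; the relativistic result does not.)

Δ = 0.408c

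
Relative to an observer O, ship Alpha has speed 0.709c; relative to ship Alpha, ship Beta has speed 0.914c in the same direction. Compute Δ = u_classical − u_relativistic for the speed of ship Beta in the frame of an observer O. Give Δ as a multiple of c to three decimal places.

Δ = 0.638c

Galilean: u_cl = 0.914 + 0.709 = 1.6230.
Relativistic: u_rel = (0.914 + 0.709) / (1 + 0.914·0.709) = 1.6230/1.6480 = 0.9848.
Δ = 1.6230 − 0.9848 = 0.6382.
(The classical prediction exceeds c; the relativistic result does not.)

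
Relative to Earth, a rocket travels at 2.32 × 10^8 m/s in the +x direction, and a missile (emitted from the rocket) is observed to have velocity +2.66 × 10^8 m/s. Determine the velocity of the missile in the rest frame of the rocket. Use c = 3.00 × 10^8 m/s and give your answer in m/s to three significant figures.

v = 0.773c, u = 0.887c.
Invert the composition law: u' = (u − v)/(1 − uv/c²).
u' = (0.887 − 0.773) / (1 − (0.887)(0.773)) = 0.1133/0.3143 = 0.3606.
u' = 0.3606 × 3.00 × 10^8 m/s.

+1.08 × 10^8 m/s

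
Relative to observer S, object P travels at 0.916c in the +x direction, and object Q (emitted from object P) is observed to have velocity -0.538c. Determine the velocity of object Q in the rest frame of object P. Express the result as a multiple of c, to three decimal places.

-0.974c

Invert the composition law: u' = (u − v)/(1 − uv/c²).
u' = (-0.538 − 0.916) / (1 − (-0.538)(0.916)) = -1.4540/1.4928 = -0.9740.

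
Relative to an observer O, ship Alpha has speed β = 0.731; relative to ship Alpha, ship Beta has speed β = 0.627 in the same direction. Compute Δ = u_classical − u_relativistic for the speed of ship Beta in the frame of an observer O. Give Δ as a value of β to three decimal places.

Galilean: u_cl = 0.627 + 0.731 = 1.3580.
Relativistic: u_rel = (0.627 + 0.731) / (1 + 0.627·0.731) = 1.3580/1.4583 = 0.9312.
Δ = 1.3580 − 0.9312 = 0.4268.
(The classical prediction exceeds c; the relativistic result does not.)

Δ = 0.427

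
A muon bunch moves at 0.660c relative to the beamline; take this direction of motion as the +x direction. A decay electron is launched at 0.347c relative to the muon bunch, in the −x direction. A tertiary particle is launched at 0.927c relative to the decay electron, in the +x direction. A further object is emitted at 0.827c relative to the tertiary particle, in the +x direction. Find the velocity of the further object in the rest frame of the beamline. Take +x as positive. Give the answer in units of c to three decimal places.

Apply u = (u' + v)/(1 + u'v/c²) successively, working outward toward the beamline.
Start: velocity of the muon bunch relative to the beamline = 0.6600c.
Compose with the decay electron (u' = -0.347 in the muon bunch frame): u_1 = (-0.347 + 0.660) / (1 + (-0.347)·0.660) = 0.3130/0.7710 = 0.4060.
Compose with the tertiary particle (u' = 0.927 in the decay electron frame): u_2 = (0.927 + 0.406) / (1 + 0.927·0.406) = 1.3330/1.3763 = 0.9685.
Compose with the further object (u' = 0.827 in the tertiary particle frame): u_3 = (0.827 + 0.968) / (1 + 0.827·0.968) = 1.7955/1.8009 = 0.9970.

+0.997c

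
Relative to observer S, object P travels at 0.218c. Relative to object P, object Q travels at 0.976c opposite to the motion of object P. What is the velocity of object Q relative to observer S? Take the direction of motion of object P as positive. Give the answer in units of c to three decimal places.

-0.963c

With v = 0.218 and u' = -0.976 (in units of c),
u = (u' + v)/(1 + u'v/c²):
u = (-0.976 + 0.218) / (1 + (-0.976)·0.218) = -0.7580/0.7872 = -0.9629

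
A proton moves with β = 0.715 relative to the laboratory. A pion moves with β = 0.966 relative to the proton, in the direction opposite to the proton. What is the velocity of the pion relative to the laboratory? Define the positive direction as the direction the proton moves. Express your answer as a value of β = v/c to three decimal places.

β = -0.811

With v = 0.715 and u' = -0.966 (in units of c),
u = (u' + v)/(1 + u'v/c²):
u = (-0.966 + 0.715) / (1 + (-0.966)·0.715) = -0.2510/0.3093 = -0.8115
(Galilean addition would give -0.251c.)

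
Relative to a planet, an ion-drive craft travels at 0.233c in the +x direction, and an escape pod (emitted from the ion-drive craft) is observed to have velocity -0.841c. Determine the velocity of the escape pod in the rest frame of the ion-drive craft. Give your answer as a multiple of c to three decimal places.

Invert the composition law: u' = (u − v)/(1 − uv/c²).
u' = (-0.841 − 0.233) / (1 − (-0.841)(0.233)) = -1.0740/1.1960 = -0.8980.

-0.898c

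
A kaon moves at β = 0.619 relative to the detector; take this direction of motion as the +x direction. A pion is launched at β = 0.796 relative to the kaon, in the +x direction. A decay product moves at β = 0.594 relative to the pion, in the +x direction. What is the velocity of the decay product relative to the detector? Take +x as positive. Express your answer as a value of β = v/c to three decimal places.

Apply u = (u' + v)/(1 + u'v/c²) successively, working outward toward the detector.
Start: velocity of the kaon relative to the detector = 0.6190c.
Compose with the pion (u' = 0.796 in the kaon frame): u_1 = (0.796 + 0.619) / (1 + 0.796·0.619) = 1.4150/1.4927 = 0.9479.
Compose with the decay product (u' = 0.594 in the pion frame): u_2 = (0.594 + 0.948) / (1 + 0.594·0.948) = 1.5419/1.5631 = 0.9865.

β = 0.986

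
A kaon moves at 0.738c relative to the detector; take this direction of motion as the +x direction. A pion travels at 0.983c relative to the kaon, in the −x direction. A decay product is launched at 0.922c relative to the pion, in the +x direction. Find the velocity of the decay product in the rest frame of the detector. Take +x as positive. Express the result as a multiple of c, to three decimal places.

+0.167c

Apply u = (u' + v)/(1 + u'v/c²) successively, working outward toward the detector.
Start: velocity of the kaon relative to the detector = 0.7380c.
Compose with the pion (u' = -0.983 in the kaon frame): u_1 = (-0.983 + 0.738) / (1 + (-0.983)·0.738) = -0.2450/0.2745 = -0.8924.
Compose with the decay product (u' = 0.922 in the pion frame): u_2 = (0.922 + (-0.892)) / (1 + 0.922·(-0.892)) = 0.0296/0.1772 = 0.1671.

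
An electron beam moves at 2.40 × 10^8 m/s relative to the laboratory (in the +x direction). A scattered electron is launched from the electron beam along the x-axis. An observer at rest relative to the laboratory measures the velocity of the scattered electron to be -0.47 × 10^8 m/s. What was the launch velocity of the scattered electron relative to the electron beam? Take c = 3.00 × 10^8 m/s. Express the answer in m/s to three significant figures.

-2.55 × 10^8 m/s

v = 0.800c, u = -0.157c.
Invert the composition law: u' = (u − v)/(1 − uv/c²).
u' = (-0.157 − 0.800) / (1 − (-0.157)(0.800)) = -0.9567/1.1253 = -0.8501.
u' = -0.8501 × 3.00 × 10^8 m/s.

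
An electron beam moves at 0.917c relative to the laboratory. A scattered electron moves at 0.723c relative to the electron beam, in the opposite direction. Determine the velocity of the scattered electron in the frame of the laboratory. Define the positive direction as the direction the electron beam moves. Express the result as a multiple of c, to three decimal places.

+0.576c

With v = 0.917 and u' = -0.723 (in units of c),
u = (u' + v)/(1 + u'v/c²):
u = (-0.723 + 0.917) / (1 + (-0.723)·0.917) = 0.1940/0.3370 = 0.5757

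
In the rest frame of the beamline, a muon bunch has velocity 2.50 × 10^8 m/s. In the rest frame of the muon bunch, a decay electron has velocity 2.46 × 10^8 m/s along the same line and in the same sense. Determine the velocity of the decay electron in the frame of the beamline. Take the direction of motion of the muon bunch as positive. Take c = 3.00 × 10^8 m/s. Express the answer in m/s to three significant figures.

In units of c (dividing by 3.00 × 10^8 m/s): v = 0.833, u' = 0.820.
u = (u' + v)/(1 + u'v/c²):
u = (0.820 + 0.833) / (1 + 0.820·0.833) = 1.6533/1.6833 = 0.9822
Converting back: u = 0.9822 × 3.00 × 10^8 m/s.

2.95 × 10^8 m/s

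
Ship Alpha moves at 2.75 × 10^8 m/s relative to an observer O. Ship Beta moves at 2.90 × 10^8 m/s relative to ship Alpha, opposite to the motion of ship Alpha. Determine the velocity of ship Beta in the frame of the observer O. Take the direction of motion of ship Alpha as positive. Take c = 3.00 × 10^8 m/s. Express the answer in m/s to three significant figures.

-1.32 × 10^8 m/s

In units of c (dividing by 3.00 × 10^8 m/s): v = 0.917, u' = -0.967.
u = (u' + v)/(1 + u'v/c²):
u = (-0.967 + 0.917) / (1 + (-0.967)·0.917) = -0.0500/0.1139 = -0.4390
Converting back: u = -0.4390 × 3.00 × 10^8 m/s.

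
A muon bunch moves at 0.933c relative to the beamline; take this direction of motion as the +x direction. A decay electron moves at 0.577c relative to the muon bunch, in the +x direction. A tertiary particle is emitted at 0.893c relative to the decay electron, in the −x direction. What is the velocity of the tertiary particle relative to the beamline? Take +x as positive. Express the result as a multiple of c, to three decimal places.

Apply u = (u' + v)/(1 + u'v/c²) successively, working outward toward the beamline.
Start: velocity of the muon bunch relative to the beamline = 0.9330c.
Compose with the decay electron (u' = 0.577 in the muon bunch frame): u_1 = (0.577 + 0.933) / (1 + 0.577·0.933) = 1.5100/1.5383 = 0.9816.
Compose with the tertiary particle (u' = -0.893 in the decay electron frame): u_2 = (-0.893 + 0.982) / (1 + (-0.893)·0.982) = 0.0886/0.1235 = 0.7175.

+0.718c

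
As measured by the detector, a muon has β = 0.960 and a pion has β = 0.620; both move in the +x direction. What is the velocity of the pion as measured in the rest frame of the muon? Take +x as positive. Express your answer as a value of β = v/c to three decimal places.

β_A = 0.960, β_B = 0.620.
Transform to A's frame with the inverse velocity-addition law: u' = (u − v)/(1 − uv/c²), taking u = β_B and v = β_A.
u' = (0.620 − 0.960) / (1 − (0.960)(0.620)) = -0.3400/0.4048 = -0.8399.

β = -0.840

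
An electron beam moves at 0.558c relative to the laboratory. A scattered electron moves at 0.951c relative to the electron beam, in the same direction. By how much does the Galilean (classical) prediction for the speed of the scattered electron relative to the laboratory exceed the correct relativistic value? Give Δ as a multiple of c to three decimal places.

Δ = 0.523c

Galilean: u_cl = 0.951 + 0.558 = 1.5090.
Relativistic: u_rel = (0.951 + 0.558) / (1 + 0.951·0.558) = 1.5090/1.5307 = 0.9859.
Δ = 1.5090 − 0.9859 = 0.5231.
(The classical prediction exceeds c; the relativistic result does not.)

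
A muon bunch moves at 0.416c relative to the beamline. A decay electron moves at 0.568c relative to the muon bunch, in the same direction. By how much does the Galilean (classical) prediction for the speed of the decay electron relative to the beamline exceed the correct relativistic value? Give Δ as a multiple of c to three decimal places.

Galilean: u_cl = 0.568 + 0.416 = 0.9840.
Relativistic: u_rel = (0.568 + 0.416) / (1 + 0.568·0.416) = 0.9840/1.2363 = 0.7959.
Δ = 0.9840 − 0.7959 = 0.1881.

Δ = 0.188c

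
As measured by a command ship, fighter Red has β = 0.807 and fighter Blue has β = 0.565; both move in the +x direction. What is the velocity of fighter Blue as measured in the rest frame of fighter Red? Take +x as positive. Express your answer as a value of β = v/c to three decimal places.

β = -0.445

β_A = 0.807, β_B = 0.565.
Transform to A's frame with the inverse velocity-addition law: u' = (u − v)/(1 − uv/c²), taking u = β_B and v = β_A.
u' = (0.565 − 0.807) / (1 − (0.807)(0.565)) = -0.2420/0.5440 = -0.4448.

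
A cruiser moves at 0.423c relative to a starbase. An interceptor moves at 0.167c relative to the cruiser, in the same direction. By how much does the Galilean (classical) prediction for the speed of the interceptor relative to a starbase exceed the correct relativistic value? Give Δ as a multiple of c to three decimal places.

Δ = 0.039c

Galilean: u_cl = 0.167 + 0.423 = 0.5900.
Relativistic: u_rel = (0.167 + 0.423) / (1 + 0.167·0.423) = 0.5900/1.0706 = 0.5511.
Δ = 0.5900 − 0.5511 = 0.0389.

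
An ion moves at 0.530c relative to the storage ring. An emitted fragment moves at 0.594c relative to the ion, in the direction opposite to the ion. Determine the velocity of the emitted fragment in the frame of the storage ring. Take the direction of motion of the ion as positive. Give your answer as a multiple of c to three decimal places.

-0.093c

With v = 0.530 and u' = -0.594 (in units of c),
u = (u' + v)/(1 + u'v/c²):
u = (-0.594 + 0.530) / (1 + (-0.594)·0.530) = -0.0640/0.6852 = -0.0934
(Galilean addition would give -0.064c.)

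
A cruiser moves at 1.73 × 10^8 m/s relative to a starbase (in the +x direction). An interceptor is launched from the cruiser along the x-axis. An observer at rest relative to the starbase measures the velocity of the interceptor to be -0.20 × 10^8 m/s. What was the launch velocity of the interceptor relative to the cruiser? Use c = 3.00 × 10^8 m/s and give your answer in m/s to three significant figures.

v = 0.577c, u = -0.067c.
Invert the composition law: u' = (u − v)/(1 − uv/c²).
u' = (-0.067 − 0.577) / (1 − (-0.067)(0.577)) = -0.6433/1.0384 = -0.6195.
u' = -0.6195 × 3.00 × 10^8 m/s.

-1.86 × 10^8 m/s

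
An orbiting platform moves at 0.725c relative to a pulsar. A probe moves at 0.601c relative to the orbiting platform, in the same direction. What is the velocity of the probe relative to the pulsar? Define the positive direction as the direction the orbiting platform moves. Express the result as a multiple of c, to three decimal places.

With v = 0.725 and u' = 0.601 (in units of c),
u = (u' + v)/(1 + u'v/c²):
u = (0.601 + 0.725) / (1 + 0.601·0.725) = 1.3260/1.4357 = 0.9236

0.924c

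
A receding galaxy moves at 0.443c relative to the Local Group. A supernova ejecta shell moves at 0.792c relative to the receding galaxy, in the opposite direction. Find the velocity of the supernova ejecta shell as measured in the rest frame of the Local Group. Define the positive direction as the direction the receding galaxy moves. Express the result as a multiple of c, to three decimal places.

-0.538c

With v = 0.443 and u' = -0.792 (in units of c),
u = (u' + v)/(1 + u'v/c²):
u = (-0.792 + 0.443) / (1 + (-0.792)·0.443) = -0.3490/0.6491 = -0.5376
(Galilean addition would give -0.349c.)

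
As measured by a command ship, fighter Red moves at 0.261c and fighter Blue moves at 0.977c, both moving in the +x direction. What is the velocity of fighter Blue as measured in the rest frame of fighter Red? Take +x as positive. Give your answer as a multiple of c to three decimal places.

β_A = 0.261, β_B = 0.977.
Transform to A's frame with the inverse velocity-addition law: u' = (u − v)/(1 − uv/c²), taking u = β_B and v = β_A.
u' = (0.977 − 0.261) / (1 − (0.261)(0.977)) = 0.7160/0.7450 = 0.9611.

+0.961c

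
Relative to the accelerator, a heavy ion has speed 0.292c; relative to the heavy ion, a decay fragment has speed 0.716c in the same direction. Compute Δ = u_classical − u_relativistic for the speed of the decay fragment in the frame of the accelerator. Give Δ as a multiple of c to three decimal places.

Δ = 0.174c

Galilean: u_cl = 0.716 + 0.292 = 1.0080.
Relativistic: u_rel = (0.716 + 0.292) / (1 + 0.716·0.292) = 1.0080/1.2091 = 0.8337.
Δ = 1.0080 − 0.8337 = 0.1743.
(The classical prediction exceeds c; the relativistic result does not.)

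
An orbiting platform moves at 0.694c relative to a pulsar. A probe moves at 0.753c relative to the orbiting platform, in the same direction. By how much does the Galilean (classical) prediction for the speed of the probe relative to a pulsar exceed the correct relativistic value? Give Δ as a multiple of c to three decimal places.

Δ = 0.497c

Galilean: u_cl = 0.753 + 0.694 = 1.4470.
Relativistic: u_rel = (0.753 + 0.694) / (1 + 0.753·0.694) = 1.4470/1.5226 = 0.9504.
Δ = 1.4470 − 0.9504 = 0.4966.
(The classical prediction exceeds c; the relativistic result does not.)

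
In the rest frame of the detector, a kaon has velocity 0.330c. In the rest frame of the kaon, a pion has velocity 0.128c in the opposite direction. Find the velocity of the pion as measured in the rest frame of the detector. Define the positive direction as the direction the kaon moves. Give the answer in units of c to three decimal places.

+0.211c

With v = 0.330 and u' = -0.128 (in units of c),
u = (u' + v)/(1 + u'v/c²):
u = (-0.128 + 0.330) / (1 + (-0.128)·0.330) = 0.2020/0.9578 = 0.2109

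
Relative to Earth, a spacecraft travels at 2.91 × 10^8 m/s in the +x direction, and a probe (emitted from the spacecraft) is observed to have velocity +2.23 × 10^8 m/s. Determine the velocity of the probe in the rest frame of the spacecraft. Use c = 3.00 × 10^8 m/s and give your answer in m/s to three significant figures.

v = 0.970c, u = 0.743c.
Invert the composition law: u' = (u − v)/(1 − uv/c²).
u' = (0.743 − 0.970) / (1 − (0.743)(0.970)) = -0.2267/0.2790 = -0.8125.
u' = -0.8125 × 3.00 × 10^8 m/s.

-2.44 × 10^8 m/s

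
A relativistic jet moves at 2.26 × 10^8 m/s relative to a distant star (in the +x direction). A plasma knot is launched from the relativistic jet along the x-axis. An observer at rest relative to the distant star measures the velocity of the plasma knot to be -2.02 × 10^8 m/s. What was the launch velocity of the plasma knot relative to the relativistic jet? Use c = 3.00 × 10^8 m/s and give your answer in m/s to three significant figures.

v = 0.753c, u = -0.673c.
Invert the composition law: u' = (u − v)/(1 − uv/c²).
u' = (-0.673 − 0.753) / (1 − (-0.673)(0.753)) = -1.4267/1.5072 = -0.9465.
u' = -0.9465 × 3.00 × 10^8 m/s.

-2.84 × 10^8 m/s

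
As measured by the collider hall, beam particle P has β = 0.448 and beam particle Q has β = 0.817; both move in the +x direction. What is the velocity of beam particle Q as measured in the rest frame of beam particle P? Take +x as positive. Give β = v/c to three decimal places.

β_A = 0.448, β_B = 0.817.
Transform to A's frame with the inverse velocity-addition law: u' = (u − v)/(1 − uv/c²), taking u = β_B and v = β_A.
u' = (0.817 − 0.448) / (1 − (0.448)(0.817)) = 0.3690/0.6340 = 0.5820.

β = +0.582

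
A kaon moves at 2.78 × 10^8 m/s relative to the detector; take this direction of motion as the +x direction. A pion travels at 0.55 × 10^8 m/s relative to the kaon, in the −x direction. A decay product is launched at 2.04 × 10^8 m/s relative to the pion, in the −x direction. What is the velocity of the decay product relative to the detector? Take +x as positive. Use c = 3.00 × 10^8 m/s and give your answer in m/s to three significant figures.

+1.65 × 10^8 m/s

Apply u = (u' + v)/(1 + u'v/c²) successively, working outward toward the detector.
(Dividing each given speed by c = 3.00 × 10^8 m/s to work in units of c.)
Start: velocity of the kaon relative to the detector = 0.9267c.
Compose with the pion (u' = -0.183 in the kaon frame): u_1 = (-0.183 + 0.927) / (1 + (-0.183)·0.927) = 0.7433/0.8301 = 0.8955.
Compose with the decay product (u' = -0.680 in the pion frame): u_2 = (-0.680 + 0.895) / (1 + (-0.680)·0.895) = 0.2155/0.3911 = 0.5509.
So u = 0.5509 × 3.00 × 10^8 m/s.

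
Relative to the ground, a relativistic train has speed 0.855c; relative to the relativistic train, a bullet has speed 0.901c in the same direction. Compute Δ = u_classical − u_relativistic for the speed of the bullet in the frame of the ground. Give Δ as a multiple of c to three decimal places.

Δ = 0.764c

Galilean: u_cl = 0.901 + 0.855 = 1.7560.
Relativistic: u_rel = (0.901 + 0.855) / (1 + 0.901·0.855) = 1.7560/1.7704 = 0.9919.
Δ = 1.7560 − 0.9919 = 0.7641.
(The classical prediction exceeds c; the relativistic result does not.)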